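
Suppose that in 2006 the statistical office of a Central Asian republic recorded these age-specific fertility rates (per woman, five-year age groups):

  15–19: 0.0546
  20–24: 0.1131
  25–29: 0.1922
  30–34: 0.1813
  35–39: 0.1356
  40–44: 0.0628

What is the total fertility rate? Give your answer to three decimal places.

Sum of ASFRs = 0.0546 + 0.1131 + 0.1922 + 0.1813 + 0.1356 + 0.0628 = 0.7396
TFR = 5 × 0.7396 = 3.698

3.698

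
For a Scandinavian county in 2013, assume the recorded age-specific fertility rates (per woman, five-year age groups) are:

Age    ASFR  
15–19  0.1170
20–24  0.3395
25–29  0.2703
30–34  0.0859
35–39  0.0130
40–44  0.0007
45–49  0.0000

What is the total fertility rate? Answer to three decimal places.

4.132

Sum of ASFRs = 0.1170 + 0.3395 + 0.2703 + 0.0859 + 0.0130 + 0.0007 + 0.0000 = 0.8264
TFR = 5 × 0.8264 = 4.132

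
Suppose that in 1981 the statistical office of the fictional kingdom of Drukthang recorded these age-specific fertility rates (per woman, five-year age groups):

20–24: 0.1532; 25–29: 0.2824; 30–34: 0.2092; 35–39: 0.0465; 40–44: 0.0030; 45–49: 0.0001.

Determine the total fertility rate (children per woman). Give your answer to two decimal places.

3.47

Sum of ASFRs = 0.1532 + 0.2824 + 0.2092 + 0.0465 + 0.0030 + 0.0001 = 0.6944
TFR = 5 × 0.6944 = 3.472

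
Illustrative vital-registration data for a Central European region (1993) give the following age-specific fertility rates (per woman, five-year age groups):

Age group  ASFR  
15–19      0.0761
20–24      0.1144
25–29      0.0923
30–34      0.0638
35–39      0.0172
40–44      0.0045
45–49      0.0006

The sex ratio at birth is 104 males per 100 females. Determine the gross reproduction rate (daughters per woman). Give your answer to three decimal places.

Proportion female at birth = 100 / (100 + 104) = 0.49020.
Sum of ASFRs = 0.0761 + 0.1144 + 0.0923 + 0.0638 + 0.0172 + 0.0045 + 0.0006 = 0.3689
TFR = 5 × 0.3689 = 1.8445
GRR = 0.49020 × 1.8445 = 0.90417

0.904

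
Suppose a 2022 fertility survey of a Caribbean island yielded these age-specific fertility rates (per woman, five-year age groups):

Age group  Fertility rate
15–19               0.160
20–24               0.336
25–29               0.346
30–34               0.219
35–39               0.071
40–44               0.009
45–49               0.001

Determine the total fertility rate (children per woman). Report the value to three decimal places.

5.710

Sum of ASFRs = 0.160 + 0.336 + 0.346 + 0.219 + 0.071 + 0.009 + 0.001 = 1.142
TFR = 5 × 1.142 = 5.71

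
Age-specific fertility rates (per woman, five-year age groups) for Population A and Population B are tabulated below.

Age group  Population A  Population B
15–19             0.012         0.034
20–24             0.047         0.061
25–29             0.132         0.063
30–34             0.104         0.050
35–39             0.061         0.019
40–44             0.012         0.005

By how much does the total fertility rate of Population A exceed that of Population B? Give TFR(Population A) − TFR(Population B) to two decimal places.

0.68

Population A:
  Sum of ASFRs = 0.012 + 0.047 + 0.132 + 0.104 + 0.061 + 0.012 = 0.368
  TFR = 5 × 0.368 = 1.84
Population B:
  Sum of ASFRs = 0.034 + 0.061 + 0.063 + 0.050 + 0.019 + 0.005 = 0.232
  TFR = 5 × 0.232 = 1.16
Difference = 1.84 − 1.16 = 0.68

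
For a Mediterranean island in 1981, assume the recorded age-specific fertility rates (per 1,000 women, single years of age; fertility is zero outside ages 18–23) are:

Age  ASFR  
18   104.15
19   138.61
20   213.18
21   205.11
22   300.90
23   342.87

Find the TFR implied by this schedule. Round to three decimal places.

Sum of ASFRs = 104.15 + 138.61 + 213.18 + 205.11 + 300.90 + 342.87 = 1304.82
TFR = 1304.82 / 1000 = 1.30482

1.305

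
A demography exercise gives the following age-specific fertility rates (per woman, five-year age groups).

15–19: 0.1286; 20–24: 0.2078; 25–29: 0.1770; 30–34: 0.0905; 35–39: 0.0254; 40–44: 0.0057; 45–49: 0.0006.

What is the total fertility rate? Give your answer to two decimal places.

3.18

Sum of ASFRs = 0.1286 + 0.2078 + 0.1770 + 0.0905 + 0.0254 + 0.0057 + 0.0006 = 0.6356
TFR = 5 × 0.6356 = 3.178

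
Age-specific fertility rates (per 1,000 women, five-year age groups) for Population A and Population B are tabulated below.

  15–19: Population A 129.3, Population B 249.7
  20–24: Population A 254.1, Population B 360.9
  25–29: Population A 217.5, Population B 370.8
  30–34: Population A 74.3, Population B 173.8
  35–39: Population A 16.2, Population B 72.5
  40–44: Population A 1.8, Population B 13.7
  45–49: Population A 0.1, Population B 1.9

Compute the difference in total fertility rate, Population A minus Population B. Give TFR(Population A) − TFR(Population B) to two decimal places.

-2.75

Population A:
  Sum of ASFRs = 129.3 + 254.1 + 217.5 + 74.3 + 16.2 + 1.8 + 0.1 = 693.3
  TFR = 5 × 693.3 / 1000 = 3.4665
Population B:
  Sum of ASFRs = 249.7 + 360.9 + 370.8 + 173.8 + 72.5 + 13.7 + 1.9 = 1243.3
  TFR = 5 × 1243.3 / 1000 = 6.2165
Difference = 3.4665 − 6.2165 = -2.75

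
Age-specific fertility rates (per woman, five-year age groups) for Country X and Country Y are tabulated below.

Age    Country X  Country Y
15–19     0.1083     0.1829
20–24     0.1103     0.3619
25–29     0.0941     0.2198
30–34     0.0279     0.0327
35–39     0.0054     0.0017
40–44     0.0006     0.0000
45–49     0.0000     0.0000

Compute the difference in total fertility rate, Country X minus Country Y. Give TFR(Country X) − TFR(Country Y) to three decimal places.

-2.262

Country X:
  Sum of ASFRs = 0.1083 + 0.1103 + 0.0941 + 0.0279 + 0.0054 + 0.0006 + 0.0000 = 0.3466
  TFR = 5 × 0.3466 = 1.733
Country Y:
  Sum of ASFRs = 0.1829 + 0.3619 + 0.2198 + 0.0327 + 0.0017 + 0.0000 + 0.0000 = 0.7990
  TFR = 5 × 0.7990 = 3.995
Difference = 1.733 − 3.995 = -2.262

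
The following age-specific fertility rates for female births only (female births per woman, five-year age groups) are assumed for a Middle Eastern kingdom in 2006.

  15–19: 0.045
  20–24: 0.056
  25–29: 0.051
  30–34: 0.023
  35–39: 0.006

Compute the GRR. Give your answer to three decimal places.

Sum of female ASFRs = 0.045 + 0.056 + 0.051 + 0.023 + 0.006 = 0.181
GRR = 5 × 0.181 = 0.905

0.905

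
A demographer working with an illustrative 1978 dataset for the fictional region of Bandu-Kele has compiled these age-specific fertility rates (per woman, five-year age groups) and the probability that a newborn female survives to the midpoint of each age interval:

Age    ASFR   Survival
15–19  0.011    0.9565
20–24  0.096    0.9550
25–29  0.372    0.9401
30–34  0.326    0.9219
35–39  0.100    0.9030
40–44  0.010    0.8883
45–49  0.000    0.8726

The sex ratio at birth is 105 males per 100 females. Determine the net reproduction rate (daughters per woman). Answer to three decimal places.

Proportion female at birth = 100 / (100 + 105) = 0.48780.
Each age group contributes 5 × ASFR × survival:
  15–19: 5 × 0.011 × 0.9565 = 0.05261
  20–24: 5 × 0.096 × 0.9550 = 0.45840
  25–29: 5 × 0.372 × 0.9401 = 1.74859
  30–34: 5 × 0.326 × 0.9219 = 1.50270
  35–39: 5 × 0.100 × 0.9030 = 0.45150
  40–44: 5 × 0.010 × 0.8883 = 0.04442
  45–49: 5 × 0.000 × 0.8726 = 0.00000
Sum = 4.25822
NRR = 0.48780 × 4.25822 = 2.07716
NRR > 1, so each generation more than replaces itself.

2.077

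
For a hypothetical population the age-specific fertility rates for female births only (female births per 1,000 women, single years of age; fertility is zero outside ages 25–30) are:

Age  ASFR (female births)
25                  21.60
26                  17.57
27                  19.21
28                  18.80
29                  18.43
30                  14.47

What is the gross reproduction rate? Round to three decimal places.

0.110

Sum of female ASFRs = 21.60 + 17.57 + 19.21 + 18.80 + 18.43 + 14.47 = 110.08
GRR = 110.08 / 1000 = 0.11008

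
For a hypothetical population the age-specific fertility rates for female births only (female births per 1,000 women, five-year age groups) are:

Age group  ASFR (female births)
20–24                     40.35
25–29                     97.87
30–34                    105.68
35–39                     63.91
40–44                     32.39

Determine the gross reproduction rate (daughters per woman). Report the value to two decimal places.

Sum of female ASFRs = 40.35 + 97.87 + 105.68 + 63.91 + 32.39 = 340.20
GRR = 5 × 340.20 / 1000 = 1.701

1.70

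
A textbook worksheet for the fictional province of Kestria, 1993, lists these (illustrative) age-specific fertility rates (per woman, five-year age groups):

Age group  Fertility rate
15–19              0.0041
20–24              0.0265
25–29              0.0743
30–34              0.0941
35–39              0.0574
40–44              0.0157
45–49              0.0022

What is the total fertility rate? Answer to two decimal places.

Sum of ASFRs = 0.0041 + 0.0265 + 0.0743 + 0.0941 + 0.0574 + 0.0157 + 0.0022 = 0.2743
TFR = 5 × 0.2743 = 1.3715

1.37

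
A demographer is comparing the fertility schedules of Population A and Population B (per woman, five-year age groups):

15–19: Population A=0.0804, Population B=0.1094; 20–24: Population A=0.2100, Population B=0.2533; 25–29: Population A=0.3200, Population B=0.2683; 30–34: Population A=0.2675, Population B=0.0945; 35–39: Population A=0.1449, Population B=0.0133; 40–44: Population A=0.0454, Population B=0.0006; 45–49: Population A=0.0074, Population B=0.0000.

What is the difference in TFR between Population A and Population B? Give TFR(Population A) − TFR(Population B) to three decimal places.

Population A:
  Sum of ASFRs = 0.0804 + 0.2100 + 0.3200 + 0.2675 + 0.1449 + 0.0454 + 0.0074 = 1.0756
  TFR = 5 × 1.0756 = 5.378
Population B:
  Sum of ASFRs = 0.1094 + 0.2533 + 0.2683 + 0.0945 + 0.0133 + 0.0006 + 0.0000 = 0.7394
  TFR = 5 × 0.7394 = 3.697
Difference = 5.378 − 3.697 = 1.681

1.681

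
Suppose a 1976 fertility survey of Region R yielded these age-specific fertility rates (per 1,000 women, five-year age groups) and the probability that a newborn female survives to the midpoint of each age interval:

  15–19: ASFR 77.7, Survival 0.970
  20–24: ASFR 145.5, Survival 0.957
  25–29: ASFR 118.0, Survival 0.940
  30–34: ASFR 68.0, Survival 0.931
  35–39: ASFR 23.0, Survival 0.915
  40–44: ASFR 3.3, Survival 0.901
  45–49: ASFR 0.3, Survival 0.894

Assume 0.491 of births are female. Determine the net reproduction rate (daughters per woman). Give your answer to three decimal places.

Proportion female at birth = 0.491.
Weighting each age-specific rate by interval width and survival:
  15–19: 5 × 77.7/1000 × 0.970 = 0.37685
  20–24: 5 × 145.5/1000 × 0.957 = 0.69622
  25–29: 5 × 118.0/1000 × 0.940 = 0.55460
  30–34: 5 × 68.0/1000 × 0.931 = 0.31654
  35–39: 5 × 23.0/1000 × 0.915 = 0.10523
  40–44: 5 × 3.3/1000 × 0.901 = 0.01487
  45–49: 5 × 0.3/1000 × 0.894 = 0.00134
Sum = 2.06565
NRR = 0.491 × 2.06565 = 1.01423
NRR > 1, so each generation more than replaces itself.

1.014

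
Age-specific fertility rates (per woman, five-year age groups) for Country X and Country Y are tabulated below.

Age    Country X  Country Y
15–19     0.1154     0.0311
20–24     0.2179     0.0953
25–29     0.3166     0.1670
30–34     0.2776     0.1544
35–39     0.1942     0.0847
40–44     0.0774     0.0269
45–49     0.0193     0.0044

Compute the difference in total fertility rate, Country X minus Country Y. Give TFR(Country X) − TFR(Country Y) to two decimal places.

3.27

Country X:
  Sum of ASFRs = 0.1154 + 0.2179 + 0.3166 + 0.2776 + 0.1942 + 0.0774 + 0.0193 = 1.2184
  TFR = 5 × 1.2184 = 6.092
Country Y:
  Sum of ASFRs = 0.0311 + 0.0953 + 0.1670 + 0.1544 + 0.0847 + 0.0269 + 0.0044 = 0.5638
  TFR = 5 × 0.5638 = 2.819
Difference = 6.092 − 2.819 = 3.273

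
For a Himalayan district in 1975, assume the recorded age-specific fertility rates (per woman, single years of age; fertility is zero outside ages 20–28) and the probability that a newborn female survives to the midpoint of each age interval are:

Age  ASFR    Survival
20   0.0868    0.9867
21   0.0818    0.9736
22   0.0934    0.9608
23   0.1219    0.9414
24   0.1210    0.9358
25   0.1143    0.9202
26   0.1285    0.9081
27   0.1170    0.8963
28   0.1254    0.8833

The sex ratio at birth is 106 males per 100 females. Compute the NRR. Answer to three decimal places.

0.447

Proportion female at birth = 100 / (100 + 106) = 0.48544.
Weighting each age-specific rate by interval width and survival:
  20: 1 × 0.0868 × 0.9867 = 0.08565
  21: 1 × 0.0818 × 0.9736 = 0.07964
  22: 1 × 0.0934 × 0.9608 = 0.08974
  23: 1 × 0.1219 × 0.9414 = 0.11476
  24: 1 × 0.1210 × 0.9358 = 0.11323
  25: 1 × 0.1143 × 0.9202 = 0.10518
  26: 1 × 0.1285 × 0.9081 = 0.11669
  27: 1 × 0.1170 × 0.8963 = 0.10487
  28: 1 × 0.1254 × 0.8833 = 0.11077
Sum = 0.92053
NRR = 0.48544 × 0.92053 = 0.44686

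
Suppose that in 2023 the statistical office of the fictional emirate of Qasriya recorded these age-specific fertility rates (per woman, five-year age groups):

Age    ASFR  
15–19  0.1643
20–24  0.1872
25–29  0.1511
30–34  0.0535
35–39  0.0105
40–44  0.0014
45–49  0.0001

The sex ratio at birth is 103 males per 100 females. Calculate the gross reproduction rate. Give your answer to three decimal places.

Proportion female at birth = 100 / (100 + 103) = 0.49261.
Sum of ASFRs = 0.1643 + 0.1872 + 0.1511 + 0.0535 + 0.0105 + 0.0014 + 0.0001 = 0.5681
TFR = 5 × 0.5681 = 2.8405
GRR = 0.49261 × 2.8405 = 1.39926

1.399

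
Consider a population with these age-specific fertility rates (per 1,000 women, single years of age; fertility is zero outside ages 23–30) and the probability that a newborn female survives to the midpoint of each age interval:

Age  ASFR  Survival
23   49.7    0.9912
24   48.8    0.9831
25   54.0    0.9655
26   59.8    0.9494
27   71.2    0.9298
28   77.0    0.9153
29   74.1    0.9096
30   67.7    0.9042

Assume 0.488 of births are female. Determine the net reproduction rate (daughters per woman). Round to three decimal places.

Proportion female at birth = 0.488.
Each age group contributes 1 × ASFR × survival:
  23: 1 × 49.7/1000 × 0.9912 = 0.04926
  24: 1 × 48.8/1000 × 0.9831 = 0.04798
  25: 1 × 54.0/1000 × 0.9655 = 0.05214
  26: 1 × 59.8/1000 × 0.9494 = 0.05677
  27: 1 × 71.2/1000 × 0.9298 = 0.06620
  28: 1 × 77.0/1000 × 0.9153 = 0.07048
  29: 1 × 74.1/1000 × 0.9096 = 0.06740
  30: 1 × 67.7/1000 × 0.9042 = 0.06121
Sum = 0.47144
NRR = 0.488 × 0.47144 = 0.23006

0.230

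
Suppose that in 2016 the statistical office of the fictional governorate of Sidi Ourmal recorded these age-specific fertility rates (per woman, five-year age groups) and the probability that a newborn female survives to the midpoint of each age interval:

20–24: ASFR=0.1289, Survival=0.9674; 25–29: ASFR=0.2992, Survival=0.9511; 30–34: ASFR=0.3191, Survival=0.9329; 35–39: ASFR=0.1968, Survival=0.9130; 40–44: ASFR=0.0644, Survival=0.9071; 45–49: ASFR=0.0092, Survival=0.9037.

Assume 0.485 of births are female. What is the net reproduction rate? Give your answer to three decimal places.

2.312

Proportion female at birth = 0.485.
Weighting each age-specific rate by interval width and survival:
  20–24: 5 × 0.1289 × 0.9674 = 0.62349
  25–29: 5 × 0.2992 × 0.9511 = 1.42285
  30–34: 5 × 0.3191 × 0.9329 = 1.48844
  35–39: 5 × 0.1968 × 0.9130 = 0.89839
  40–44: 5 × 0.0644 × 0.9071 = 0.29209
  45–49: 5 × 0.0092 × 0.9037 = 0.04157
Sum = 4.76683
NRR = 0.485 × 4.76683 = 2.31191
NRR > 1, so each generation more than replaces itself.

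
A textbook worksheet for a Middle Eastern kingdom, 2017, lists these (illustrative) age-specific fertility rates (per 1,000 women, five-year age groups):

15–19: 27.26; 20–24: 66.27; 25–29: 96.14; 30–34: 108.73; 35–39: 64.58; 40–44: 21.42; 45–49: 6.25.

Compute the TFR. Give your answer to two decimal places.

1.95

Sum of ASFRs = 27.26 + 66.27 + 96.14 + 108.73 + 64.58 + 21.42 + 6.25 = 390.65
TFR = 5 × 390.65 / 1000 = 1.95325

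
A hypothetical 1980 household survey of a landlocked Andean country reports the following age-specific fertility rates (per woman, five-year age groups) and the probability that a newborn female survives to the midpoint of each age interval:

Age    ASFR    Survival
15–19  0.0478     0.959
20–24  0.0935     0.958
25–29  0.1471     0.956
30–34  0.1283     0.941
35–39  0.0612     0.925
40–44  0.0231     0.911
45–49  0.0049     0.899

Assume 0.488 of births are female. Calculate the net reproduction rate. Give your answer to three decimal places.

Proportion female at birth = 0.488.
Per-age-group product (5 × ASFR × survival probability):
  15–19: 5 × 0.0478 × 0.959 = 0.22920
  20–24: 5 × 0.0935 × 0.958 = 0.44787
  25–29: 5 × 0.1471 × 0.956 = 0.70314
  30–34: 5 × 0.1283 × 0.941 = 0.60365
  35–39: 5 × 0.0612 × 0.925 = 0.28305
  40–44: 5 × 0.0231 × 0.911 = 0.10522
  45–49: 5 × 0.0049 × 0.899 = 0.02203
Sum = 2.39416
NRR = 0.488 × 2.39416 = 1.16835

1.168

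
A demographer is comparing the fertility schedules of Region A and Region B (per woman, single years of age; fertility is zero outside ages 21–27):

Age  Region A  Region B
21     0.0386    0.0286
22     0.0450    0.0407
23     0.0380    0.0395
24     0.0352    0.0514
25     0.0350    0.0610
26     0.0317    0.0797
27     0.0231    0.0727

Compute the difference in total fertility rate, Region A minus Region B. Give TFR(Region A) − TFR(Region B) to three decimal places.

-0.127

Region A:
  Sum of ASFRs = 0.0386 + 0.0450 + 0.0380 + 0.0352 + 0.0350 + 0.0317 + 0.0231 = 0.2466
  TFR = 0.2466
Region B:
  Sum of ASFRs = 0.0286 + 0.0407 + 0.0395 + 0.0514 + 0.0610 + 0.0797 + 0.0727 = 0.3736
  TFR = 0.3736
Difference = 0.2466 − 0.3736 = -0.127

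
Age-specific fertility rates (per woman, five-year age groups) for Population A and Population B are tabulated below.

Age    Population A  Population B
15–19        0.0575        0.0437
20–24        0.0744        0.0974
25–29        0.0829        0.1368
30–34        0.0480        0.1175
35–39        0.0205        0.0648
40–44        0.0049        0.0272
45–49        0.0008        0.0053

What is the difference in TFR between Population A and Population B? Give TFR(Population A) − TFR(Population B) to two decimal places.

Population A:
  Sum of ASFRs = 0.0575 + 0.0744 + 0.0829 + 0.0480 + 0.0205 + 0.0049 + 0.0008 = 0.2890
  TFR = 5 × 0.2890 = 1.445
Population B:
  Sum of ASFRs = 0.0437 + 0.0974 + 0.1368 + 0.1175 + 0.0648 + 0.0272 + 0.0053 = 0.4927
  TFR = 5 × 0.4927 = 2.4635
Difference = 1.445 − 2.4635 = -1.0185

-1.02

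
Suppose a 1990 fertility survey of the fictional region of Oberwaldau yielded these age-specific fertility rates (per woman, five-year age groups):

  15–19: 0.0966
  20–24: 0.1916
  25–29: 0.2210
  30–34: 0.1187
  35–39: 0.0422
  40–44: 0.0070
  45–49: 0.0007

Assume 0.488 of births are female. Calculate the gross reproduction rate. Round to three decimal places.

Proportion female at birth = 0.488.
Sum of ASFRs = 0.0966 + 0.1916 + 0.2210 + 0.1187 + 0.0422 + 0.0070 + 0.0007 = 0.6778
TFR = 5 × 0.6778 = 3.389
GRR = 0.488 × 3.389 = 1.65383

1.654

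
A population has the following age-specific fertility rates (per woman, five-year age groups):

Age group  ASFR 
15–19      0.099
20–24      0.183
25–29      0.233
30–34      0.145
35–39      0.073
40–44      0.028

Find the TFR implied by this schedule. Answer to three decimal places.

Sum of ASFRs = 0.099 + 0.183 + 0.233 + 0.145 + 0.073 + 0.028 = 0.761
TFR = 5 × 0.761 = 3.805

3.805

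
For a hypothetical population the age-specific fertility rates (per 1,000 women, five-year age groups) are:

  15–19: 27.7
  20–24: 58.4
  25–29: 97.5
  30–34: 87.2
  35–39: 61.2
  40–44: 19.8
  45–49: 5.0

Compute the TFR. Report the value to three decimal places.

1.784

Sum of ASFRs = 27.7 + 58.4 + 97.5 + 87.2 + 61.2 + 19.8 + 5.0 = 356.8
TFR = 5 × 356.8 / 1000 = 1.784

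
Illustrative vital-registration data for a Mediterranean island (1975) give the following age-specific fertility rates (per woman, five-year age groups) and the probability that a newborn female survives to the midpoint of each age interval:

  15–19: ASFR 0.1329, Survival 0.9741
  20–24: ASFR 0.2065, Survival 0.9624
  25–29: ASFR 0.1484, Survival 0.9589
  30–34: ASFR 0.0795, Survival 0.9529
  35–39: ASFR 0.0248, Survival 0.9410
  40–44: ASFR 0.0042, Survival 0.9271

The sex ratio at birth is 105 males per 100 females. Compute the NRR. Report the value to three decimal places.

1.399

Proportion female at birth = 100 / (100 + 105) = 0.48780.
Each age group contributes 5 × ASFR × survival:
  15–19: 5 × 0.1329 × 0.9741 = 0.64729
  20–24: 5 × 0.2065 × 0.9624 = 0.99368
  25–29: 5 × 0.1484 × 0.9589 = 0.71150
  30–34: 5 × 0.0795 × 0.9529 = 0.37878
  35–39: 5 × 0.0248 × 0.9410 = 0.11668
  40–44: 5 × 0.0042 × 0.9271 = 0.01947
Sum = 2.86740
NRR = 0.48780 × 2.86740 = 1.39872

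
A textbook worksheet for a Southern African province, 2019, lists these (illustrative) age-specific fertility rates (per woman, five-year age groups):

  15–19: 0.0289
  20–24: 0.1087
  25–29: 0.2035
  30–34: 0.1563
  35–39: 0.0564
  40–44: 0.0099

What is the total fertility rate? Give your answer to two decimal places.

2.82

Sum of ASFRs = 0.0289 + 0.1087 + 0.2035 + 0.1563 + 0.0564 + 0.0099 = 0.5637
TFR = 5 × 0.5637 = 2.8185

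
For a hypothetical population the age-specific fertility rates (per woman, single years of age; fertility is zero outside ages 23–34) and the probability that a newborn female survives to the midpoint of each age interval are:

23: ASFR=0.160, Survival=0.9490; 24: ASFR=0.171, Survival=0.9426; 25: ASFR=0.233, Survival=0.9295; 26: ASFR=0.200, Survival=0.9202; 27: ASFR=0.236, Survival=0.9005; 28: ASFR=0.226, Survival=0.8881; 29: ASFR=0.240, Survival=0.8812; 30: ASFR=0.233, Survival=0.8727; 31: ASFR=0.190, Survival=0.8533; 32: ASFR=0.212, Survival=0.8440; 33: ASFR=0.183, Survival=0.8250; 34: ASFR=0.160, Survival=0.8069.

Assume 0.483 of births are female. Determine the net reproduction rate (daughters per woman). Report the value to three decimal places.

1.045

Proportion female at birth = 0.483.
Each age group contributes 1 × ASFR × survival:
  23: 1 × 0.160 × 0.9490 = 0.15184
  24: 1 × 0.171 × 0.9426 = 0.16118
  25: 1 × 0.233 × 0.9295 = 0.21657
  26: 1 × 0.200 × 0.9202 = 0.18404
  27: 1 × 0.236 × 0.9005 = 0.21252
  28: 1 × 0.226 × 0.8881 = 0.20071
  29: 1 × 0.240 × 0.8812 = 0.21149
  30: 1 × 0.233 × 0.8727 = 0.20334
  31: 1 × 0.190 × 0.8533 = 0.16213
  32: 1 × 0.212 × 0.8440 = 0.17893
  33: 1 × 0.183 × 0.8250 = 0.15098
  34: 1 × 0.160 × 0.8069 = 0.12910
Sum = 2.16283
NRR = 0.483 × 2.16283 = 1.04465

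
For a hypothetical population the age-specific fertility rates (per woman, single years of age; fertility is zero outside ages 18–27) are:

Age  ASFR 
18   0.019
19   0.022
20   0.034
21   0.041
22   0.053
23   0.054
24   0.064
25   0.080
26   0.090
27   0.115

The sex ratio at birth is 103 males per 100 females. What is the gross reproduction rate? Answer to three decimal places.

0.282

Proportion female at birth = 100 / (100 + 103) = 0.49261.
Sum of ASFRs = 0.019 + 0.022 + 0.034 + 0.041 + 0.053 + 0.054 + 0.064 + 0.080 + 0.090 + 0.115 = 0.572
TFR = 0.572
GRR = 0.49261 × 0.572 = 0.28177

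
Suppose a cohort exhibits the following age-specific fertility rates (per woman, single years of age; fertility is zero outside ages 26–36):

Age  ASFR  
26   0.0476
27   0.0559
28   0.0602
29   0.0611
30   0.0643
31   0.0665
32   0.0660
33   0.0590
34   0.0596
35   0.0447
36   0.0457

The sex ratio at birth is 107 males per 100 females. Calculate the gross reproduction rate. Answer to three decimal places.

0.305

Proportion female at birth = 100 / (100 + 107) = 0.48309.
Sum of ASFRs = 0.0476 + 0.0559 + 0.0602 + 0.0611 + 0.0643 + 0.0665 + 0.0660 + 0.0590 + 0.0596 + 0.0447 + 0.0457 = 0.6306
TFR = 0.6306
GRR = 0.48309 × 0.6306 = 0.30464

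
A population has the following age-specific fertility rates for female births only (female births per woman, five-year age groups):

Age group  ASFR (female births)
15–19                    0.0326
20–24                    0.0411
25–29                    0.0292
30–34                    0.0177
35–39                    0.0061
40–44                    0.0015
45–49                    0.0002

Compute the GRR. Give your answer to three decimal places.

0.642

Sum of female ASFRs = 0.0326 + 0.0411 + 0.0292 + 0.0177 + 0.0061 + 0.0015 + 0.0002 = 0.1284
GRR = 5 × 0.1284 = 0.642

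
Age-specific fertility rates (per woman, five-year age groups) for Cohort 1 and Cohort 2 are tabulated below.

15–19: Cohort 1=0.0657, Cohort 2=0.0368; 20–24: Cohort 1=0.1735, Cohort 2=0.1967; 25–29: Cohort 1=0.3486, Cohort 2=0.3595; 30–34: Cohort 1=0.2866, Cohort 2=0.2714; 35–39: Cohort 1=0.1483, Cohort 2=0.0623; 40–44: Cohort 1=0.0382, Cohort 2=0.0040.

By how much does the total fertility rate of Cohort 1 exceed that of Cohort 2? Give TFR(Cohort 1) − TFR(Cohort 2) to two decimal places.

0.65

Cohort 1:
  Sum of ASFRs = 0.0657 + 0.1735 + 0.3486 + 0.2866 + 0.1483 + 0.0382 = 1.0609
  TFR = 5 × 1.0609 = 5.3045
Cohort 2:
  Sum of ASFRs = 0.0368 + 0.1967 + 0.3595 + 0.2714 + 0.0623 + 0.0040 = 0.9307
  TFR = 5 × 0.9307 = 4.6535
Difference = 5.3045 − 4.6535 = 0.651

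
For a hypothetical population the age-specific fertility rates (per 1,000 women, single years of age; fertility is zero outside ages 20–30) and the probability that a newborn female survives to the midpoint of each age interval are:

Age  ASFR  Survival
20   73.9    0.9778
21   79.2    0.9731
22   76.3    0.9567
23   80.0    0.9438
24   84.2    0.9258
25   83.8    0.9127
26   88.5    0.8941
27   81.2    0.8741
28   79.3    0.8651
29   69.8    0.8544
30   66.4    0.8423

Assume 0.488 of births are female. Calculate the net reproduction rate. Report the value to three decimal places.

Proportion female at birth = 0.488.
Survival-weighted fertility by age (1·fₓ·Sₓ):
  20: 1 × 73.9/1000 × 0.9778 = 0.07226
  21: 1 × 79.2/1000 × 0.9731 = 0.07707
  22: 1 × 76.3/1000 × 0.9567 = 0.07300
  23: 1 × 80.0/1000 × 0.9438 = 0.07550
  24: 1 × 84.2/1000 × 0.9258 = 0.07795
  25: 1 × 83.8/1000 × 0.9127 = 0.07648
  26: 1 × 88.5/1000 × 0.8941 = 0.07913
  27: 1 × 81.2/1000 × 0.8741 = 0.07098
  28: 1 × 79.3/1000 × 0.8651 = 0.06860
  29: 1 × 69.8/1000 × 0.8544 = 0.05964
  30: 1 × 66.4/1000 × 0.8423 = 0.05593
Sum = 0.78654
NRR = 0.488 × 0.78654 = 0.38383

0.384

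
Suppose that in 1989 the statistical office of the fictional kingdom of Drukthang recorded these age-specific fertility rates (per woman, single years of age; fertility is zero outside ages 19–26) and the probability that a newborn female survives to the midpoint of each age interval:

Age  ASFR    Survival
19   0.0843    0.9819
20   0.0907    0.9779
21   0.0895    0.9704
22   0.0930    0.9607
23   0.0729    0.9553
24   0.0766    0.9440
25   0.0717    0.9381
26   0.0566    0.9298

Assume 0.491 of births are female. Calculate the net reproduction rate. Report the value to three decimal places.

Proportion female at birth = 0.491.
Per-age-group product (1 × ASFR × survival probability):
  19: 1 × 0.0843 × 0.9819 = 0.08277
  20: 1 × 0.0907 × 0.9779 = 0.08870
  21: 1 × 0.0895 × 0.9704 = 0.08685
  22: 1 × 0.0930 × 0.9607 = 0.08935
  23: 1 × 0.0729 × 0.9553 = 0.06964
  24: 1 × 0.0766 × 0.9440 = 0.07231
  25: 1 × 0.0717 × 0.9381 = 0.06726
  26: 1 × 0.0566 × 0.9298 = 0.05263
Sum = 0.60951
NRR = 0.491 × 0.60951 = 0.29927

0.299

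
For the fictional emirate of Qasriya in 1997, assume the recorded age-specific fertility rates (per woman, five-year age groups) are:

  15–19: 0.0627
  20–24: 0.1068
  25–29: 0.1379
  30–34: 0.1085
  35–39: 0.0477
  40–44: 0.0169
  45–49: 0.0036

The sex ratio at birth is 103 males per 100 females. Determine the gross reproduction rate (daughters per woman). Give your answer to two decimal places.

1.19

Proportion female at birth = 100 / (100 + 103) = 0.49261.
Sum of ASFRs = 0.0627 + 0.1068 + 0.1379 + 0.1085 + 0.0477 + 0.0169 + 0.0036 = 0.4841
TFR = 5 × 0.4841 = 2.4205
GRR = 0.49261 × 2.4205 = 1.19236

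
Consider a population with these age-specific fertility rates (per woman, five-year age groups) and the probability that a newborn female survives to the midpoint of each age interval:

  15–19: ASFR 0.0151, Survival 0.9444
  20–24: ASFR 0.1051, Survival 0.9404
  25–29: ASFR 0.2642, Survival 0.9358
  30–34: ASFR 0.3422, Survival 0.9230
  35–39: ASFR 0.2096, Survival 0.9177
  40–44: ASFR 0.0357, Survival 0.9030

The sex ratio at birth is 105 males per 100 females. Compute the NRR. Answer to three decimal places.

Proportion female at birth = 100 / (100 + 105) = 0.48780.
Per-age-group product (5 × ASFR × survival probability):
  15–19: 5 × 0.0151 × 0.9444 = 0.07130
  20–24: 5 × 0.1051 × 0.9404 = 0.49418
  25–29: 5 × 0.2642 × 0.9358 = 1.23619
  30–34: 5 × 0.3422 × 0.9230 = 1.57925
  35–39: 5 × 0.2096 × 0.9177 = 0.96175
  40–44: 5 × 0.0357 × 0.9030 = 0.16119
Sum = 4.50386
NRR = 0.48780 × 4.50386 = 2.19698
With NRR above 1 the population is above replacement fertility.

2.197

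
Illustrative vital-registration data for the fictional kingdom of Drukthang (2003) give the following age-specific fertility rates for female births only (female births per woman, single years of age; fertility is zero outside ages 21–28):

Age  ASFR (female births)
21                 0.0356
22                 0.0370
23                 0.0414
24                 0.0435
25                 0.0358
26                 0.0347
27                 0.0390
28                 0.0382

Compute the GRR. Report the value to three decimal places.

Sum of female ASFRs = 0.0356 + 0.0370 + 0.0414 + 0.0435 + 0.0358 + 0.0347 + 0.0390 + 0.0382 = 0.3052
GRR = 0.3052

0.305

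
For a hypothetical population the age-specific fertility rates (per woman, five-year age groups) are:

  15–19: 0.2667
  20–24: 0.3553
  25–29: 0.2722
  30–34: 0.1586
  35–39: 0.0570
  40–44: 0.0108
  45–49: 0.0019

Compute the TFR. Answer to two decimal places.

Sum of ASFRs = 0.2667 + 0.3553 + 0.2722 + 0.1586 + 0.0570 + 0.0108 + 0.0019 = 1.1225
TFR = 5 × 1.1225 = 5.6125

5.61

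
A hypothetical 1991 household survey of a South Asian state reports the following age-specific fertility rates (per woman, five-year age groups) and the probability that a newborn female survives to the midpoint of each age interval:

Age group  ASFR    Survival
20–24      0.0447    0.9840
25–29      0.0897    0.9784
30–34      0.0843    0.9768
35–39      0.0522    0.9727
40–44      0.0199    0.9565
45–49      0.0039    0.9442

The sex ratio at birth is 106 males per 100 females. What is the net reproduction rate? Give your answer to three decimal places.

0.698

Proportion female at birth = 100 / (100 + 106) = 0.48544.
Survival-weighted fertility by age (5·fₓ·Sₓ):
  20–24: 5 × 0.0447 × 0.9840 = 0.21992
  25–29: 5 × 0.0897 × 0.9784 = 0.43881
  30–34: 5 × 0.0843 × 0.9768 = 0.41172
  35–39: 5 × 0.0522 × 0.9727 = 0.25387
  40–44: 5 × 0.0199 × 0.9565 = 0.09517
  45–49: 5 × 0.0039 × 0.9442 = 0.01841
Sum = 1.43790
NRR = 0.48544 × 1.43790 = 0.69801
With NRR below 1 the population is below replacement fertility.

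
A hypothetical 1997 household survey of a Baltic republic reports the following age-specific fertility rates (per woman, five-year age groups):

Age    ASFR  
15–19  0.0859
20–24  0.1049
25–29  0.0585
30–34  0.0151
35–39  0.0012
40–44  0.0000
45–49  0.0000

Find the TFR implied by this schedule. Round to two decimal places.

Sum of ASFRs = 0.0859 + 0.1049 + 0.0585 + 0.0151 + 0.0012 + 0.0000 + 0.0000 = 0.2656
TFR = 5 × 0.2656 = 1.328

1.33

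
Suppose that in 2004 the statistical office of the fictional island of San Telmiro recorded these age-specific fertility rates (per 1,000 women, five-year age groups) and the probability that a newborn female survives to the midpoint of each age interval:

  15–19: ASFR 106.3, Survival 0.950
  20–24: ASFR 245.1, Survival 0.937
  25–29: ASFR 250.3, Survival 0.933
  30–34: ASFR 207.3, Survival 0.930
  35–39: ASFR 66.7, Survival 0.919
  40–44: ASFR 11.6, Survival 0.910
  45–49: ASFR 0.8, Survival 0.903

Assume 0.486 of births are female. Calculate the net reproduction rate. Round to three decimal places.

2.016

Proportion female at birth = 0.486.
Survival-weighted fertility by age (5·fₓ·Sₓ):
  15–19: 5 × 106.3/1000 × 0.950 = 0.50493
  20–24: 5 × 245.1/1000 × 0.937 = 1.14829
  25–29: 5 × 250.3/1000 × 0.933 = 1.16765
  30–34: 5 × 207.3/1000 × 0.930 = 0.96395
  35–39: 5 × 66.7/1000 × 0.919 = 0.30649
  40–44: 5 × 11.6/1000 × 0.910 = 0.05278
  45–49: 5 × 0.8/1000 × 0.903 = 0.00361
Sum = 4.14770
NRR = 0.486 × 4.14770 = 2.01578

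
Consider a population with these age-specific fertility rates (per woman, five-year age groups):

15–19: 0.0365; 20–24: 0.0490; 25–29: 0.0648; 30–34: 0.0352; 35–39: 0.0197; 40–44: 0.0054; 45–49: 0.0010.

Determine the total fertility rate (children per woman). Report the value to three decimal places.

Sum of ASFRs = 0.0365 + 0.0490 + 0.0648 + 0.0352 + 0.0197 + 0.0054 + 0.0010 = 0.2116
TFR = 5 × 0.2116 = 1.058

1.058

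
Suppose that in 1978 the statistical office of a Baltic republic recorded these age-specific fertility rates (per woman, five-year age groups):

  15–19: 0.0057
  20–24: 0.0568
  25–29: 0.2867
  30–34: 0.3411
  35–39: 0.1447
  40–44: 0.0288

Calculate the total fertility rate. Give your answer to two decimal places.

Sum of ASFRs = 0.0057 + 0.0568 + 0.2867 + 0.3411 + 0.1447 + 0.0288 = 0.8638
TFR = 5 × 0.8638 = 4.319

4.32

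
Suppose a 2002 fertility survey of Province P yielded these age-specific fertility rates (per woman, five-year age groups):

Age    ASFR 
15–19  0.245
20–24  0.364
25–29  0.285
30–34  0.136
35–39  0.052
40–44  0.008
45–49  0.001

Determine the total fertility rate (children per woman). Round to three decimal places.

5.455

Sum of ASFRs = 0.245 + 0.364 + 0.285 + 0.136 + 0.052 + 0.008 + 0.001 = 1.091
TFR = 5 × 1.091 = 5.455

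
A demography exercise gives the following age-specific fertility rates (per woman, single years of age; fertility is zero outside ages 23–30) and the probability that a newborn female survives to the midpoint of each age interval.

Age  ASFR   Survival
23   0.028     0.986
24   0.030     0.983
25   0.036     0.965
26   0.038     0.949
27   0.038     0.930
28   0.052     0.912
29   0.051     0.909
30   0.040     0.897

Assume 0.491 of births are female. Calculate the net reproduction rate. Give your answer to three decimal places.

Proportion female at birth = 0.491.
Per-age-group product (1 × ASFR × survival probability):
  23: 1 × 0.028 × 0.986 = 0.02761
  24: 1 × 0.030 × 0.983 = 0.02949
  25: 1 × 0.036 × 0.965 = 0.03474
  26: 1 × 0.038 × 0.949 = 0.03606
  27: 1 × 0.038 × 0.930 = 0.03534
  28: 1 × 0.052 × 0.912 = 0.04742
  29: 1 × 0.051 × 0.909 = 0.04636
  30: 1 × 0.040 × 0.897 = 0.03588
Sum = 0.29290
NRR = 0.491 × 0.29290 = 0.14381

0.144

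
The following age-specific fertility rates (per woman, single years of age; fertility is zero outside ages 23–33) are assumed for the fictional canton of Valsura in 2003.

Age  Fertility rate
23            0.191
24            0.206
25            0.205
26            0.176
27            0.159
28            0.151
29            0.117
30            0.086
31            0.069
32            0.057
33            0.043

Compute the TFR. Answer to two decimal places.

Sum of ASFRs = 0.191 + 0.206 + 0.205 + 0.176 + 0.159 + 0.151 + 0.117 + 0.086 + 0.069 + 0.057 + 0.043 = 1.460
TFR = 1.46

1.46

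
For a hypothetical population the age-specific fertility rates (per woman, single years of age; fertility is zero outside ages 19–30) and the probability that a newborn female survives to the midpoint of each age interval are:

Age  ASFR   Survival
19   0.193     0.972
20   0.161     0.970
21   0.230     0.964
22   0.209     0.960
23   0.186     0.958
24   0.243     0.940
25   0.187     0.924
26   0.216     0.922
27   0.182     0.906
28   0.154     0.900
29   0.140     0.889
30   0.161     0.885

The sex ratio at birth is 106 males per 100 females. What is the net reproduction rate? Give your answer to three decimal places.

1.027

Proportion female at birth = 100 / (100 + 106) = 0.48544.
Each age group contributes 1 × ASFR × survival:
  19: 1 × 0.193 × 0.972 = 0.18760
  20: 1 × 0.161 × 0.970 = 0.15617
  21: 1 × 0.230 × 0.964 = 0.22172
  22: 1 × 0.209 × 0.960 = 0.20064
  23: 1 × 0.186 × 0.958 = 0.17819
  24: 1 × 0.243 × 0.940 = 0.22842
  25: 1 × 0.187 × 0.924 = 0.17279
  26: 1 × 0.216 × 0.922 = 0.19915
  27: 1 × 0.182 × 0.906 = 0.16489
  28: 1 × 0.154 × 0.900 = 0.13860
  29: 1 × 0.140 × 0.889 = 0.12446
  30: 1 × 0.161 × 0.885 = 0.14249
Sum = 2.11512
NRR = 0.48544 × 2.11512 = 1.02676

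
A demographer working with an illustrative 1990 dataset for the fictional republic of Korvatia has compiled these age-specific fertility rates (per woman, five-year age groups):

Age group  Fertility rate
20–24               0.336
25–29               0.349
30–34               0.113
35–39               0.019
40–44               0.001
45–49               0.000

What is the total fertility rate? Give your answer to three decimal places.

4.090

Sum of ASFRs = 0.336 + 0.349 + 0.113 + 0.019 + 0.001 + 0.000 = 0.818
TFR = 5 × 0.818 = 4.09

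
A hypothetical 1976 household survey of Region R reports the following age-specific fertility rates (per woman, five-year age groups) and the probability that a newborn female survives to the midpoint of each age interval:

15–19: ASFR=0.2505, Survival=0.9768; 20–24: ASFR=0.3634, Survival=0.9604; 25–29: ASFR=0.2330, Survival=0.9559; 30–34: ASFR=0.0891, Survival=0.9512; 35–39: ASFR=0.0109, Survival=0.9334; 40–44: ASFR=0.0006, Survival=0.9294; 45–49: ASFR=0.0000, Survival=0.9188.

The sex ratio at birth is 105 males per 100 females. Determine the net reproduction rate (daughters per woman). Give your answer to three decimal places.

2.224

Proportion female at birth = 100 / (100 + 105) = 0.48780.
Survival-weighted fertility by age (5·fₓ·Sₓ):
  15–19: 5 × 0.2505 × 0.9768 = 1.22344
  20–24: 5 × 0.3634 × 0.9604 = 1.74505
  25–29: 5 × 0.2330 × 0.9559 = 1.11362
  30–34: 5 × 0.0891 × 0.9512 = 0.42376
  35–39: 5 × 0.0109 × 0.9334 = 0.05087
  40–44: 5 × 0.0006 × 0.9294 = 0.00279
  45–49: 5 × 0.0000 × 0.9188 = 0.00000
Sum = 4.55953
NRR = 0.48780 × 4.55953 = 2.22414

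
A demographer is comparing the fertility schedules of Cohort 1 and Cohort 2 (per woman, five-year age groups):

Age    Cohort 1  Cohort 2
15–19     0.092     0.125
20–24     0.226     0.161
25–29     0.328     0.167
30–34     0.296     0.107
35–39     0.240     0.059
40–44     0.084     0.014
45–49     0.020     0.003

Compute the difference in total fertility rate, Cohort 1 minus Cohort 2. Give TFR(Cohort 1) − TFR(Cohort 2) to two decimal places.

Cohort 1:
  Sum of ASFRs = 0.092 + 0.226 + 0.328 + 0.296 + 0.240 + 0.084 + 0.020 = 1.286
  TFR = 5 × 1.286 = 6.43
Cohort 2:
  Sum of ASFRs = 0.125 + 0.161 + 0.167 + 0.107 + 0.059 + 0.014 + 0.003 = 0.636
  TFR = 5 × 0.636 = 3.18
Difference = 6.43 − 3.18 = 3.25

3.25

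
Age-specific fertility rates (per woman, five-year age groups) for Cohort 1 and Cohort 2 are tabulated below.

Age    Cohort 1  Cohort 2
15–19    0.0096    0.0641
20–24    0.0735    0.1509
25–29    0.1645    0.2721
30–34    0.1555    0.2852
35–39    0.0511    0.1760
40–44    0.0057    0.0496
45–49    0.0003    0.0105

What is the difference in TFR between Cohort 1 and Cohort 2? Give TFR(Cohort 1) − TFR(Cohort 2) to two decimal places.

Cohort 1:
  Sum of ASFRs = 0.0096 + 0.0735 + 0.1645 + 0.1555 + 0.0511 + 0.0057 + 0.0003 = 0.4602
  TFR = 5 × 0.4602 = 2.301
Cohort 2:
  Sum of ASFRs = 0.0641 + 0.1509 + 0.2721 + 0.2852 + 0.1760 + 0.0496 + 0.0105 = 1.0084
  TFR = 5 × 1.0084 = 5.042
Difference = 2.301 − 5.042 = -2.741

-2.74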